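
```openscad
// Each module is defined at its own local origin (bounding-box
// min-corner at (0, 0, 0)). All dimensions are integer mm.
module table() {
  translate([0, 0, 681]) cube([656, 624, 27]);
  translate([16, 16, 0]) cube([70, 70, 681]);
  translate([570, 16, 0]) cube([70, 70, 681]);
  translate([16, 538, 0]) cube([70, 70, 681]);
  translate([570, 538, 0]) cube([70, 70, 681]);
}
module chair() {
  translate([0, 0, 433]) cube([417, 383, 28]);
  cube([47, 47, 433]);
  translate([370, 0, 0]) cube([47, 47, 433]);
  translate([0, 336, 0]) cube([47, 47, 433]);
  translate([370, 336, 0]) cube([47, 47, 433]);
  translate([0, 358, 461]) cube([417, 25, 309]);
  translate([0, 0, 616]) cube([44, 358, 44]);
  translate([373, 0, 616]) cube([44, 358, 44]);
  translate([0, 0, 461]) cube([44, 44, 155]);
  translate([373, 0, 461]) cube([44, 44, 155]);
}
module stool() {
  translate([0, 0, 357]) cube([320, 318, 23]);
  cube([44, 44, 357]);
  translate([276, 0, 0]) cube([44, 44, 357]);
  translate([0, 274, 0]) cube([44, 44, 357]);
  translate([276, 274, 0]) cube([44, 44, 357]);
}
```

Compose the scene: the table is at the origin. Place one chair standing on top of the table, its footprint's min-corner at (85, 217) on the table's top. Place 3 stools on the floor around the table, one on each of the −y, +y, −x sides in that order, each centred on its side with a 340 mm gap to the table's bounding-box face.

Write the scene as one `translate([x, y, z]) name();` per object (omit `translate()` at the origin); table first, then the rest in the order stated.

table();
translate([85, 217, 708]) chair();
translate([168, -658, 0]) stool();
translate([168, 964, 0]) stool();
translate([-660, 153, 0]) stool();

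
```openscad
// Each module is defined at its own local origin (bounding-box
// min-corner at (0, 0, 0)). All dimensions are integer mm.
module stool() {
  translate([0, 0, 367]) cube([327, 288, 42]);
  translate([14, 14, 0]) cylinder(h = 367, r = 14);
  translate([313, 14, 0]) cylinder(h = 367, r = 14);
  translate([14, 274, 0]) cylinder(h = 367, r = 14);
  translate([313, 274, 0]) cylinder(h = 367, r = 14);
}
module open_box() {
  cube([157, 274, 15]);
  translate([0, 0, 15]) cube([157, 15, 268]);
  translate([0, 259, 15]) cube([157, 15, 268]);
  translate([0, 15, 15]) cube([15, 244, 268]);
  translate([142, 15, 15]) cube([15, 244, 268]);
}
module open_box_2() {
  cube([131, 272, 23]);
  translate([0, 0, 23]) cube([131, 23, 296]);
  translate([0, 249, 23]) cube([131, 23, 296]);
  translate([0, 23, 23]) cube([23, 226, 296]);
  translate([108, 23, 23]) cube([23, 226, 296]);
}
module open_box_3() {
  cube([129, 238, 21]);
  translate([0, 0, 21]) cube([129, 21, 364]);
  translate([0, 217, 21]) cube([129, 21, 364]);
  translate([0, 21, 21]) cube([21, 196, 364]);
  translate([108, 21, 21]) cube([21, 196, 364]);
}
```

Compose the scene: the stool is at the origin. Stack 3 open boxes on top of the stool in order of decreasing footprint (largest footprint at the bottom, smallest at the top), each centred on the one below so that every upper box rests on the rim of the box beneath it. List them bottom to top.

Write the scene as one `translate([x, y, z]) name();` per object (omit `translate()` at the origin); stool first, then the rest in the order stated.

stool();
translate([85, 7, 409]) open_box();
translate([98, 8, 692]) open_box_2();
translate([99, 25, 1011]) open_box_3();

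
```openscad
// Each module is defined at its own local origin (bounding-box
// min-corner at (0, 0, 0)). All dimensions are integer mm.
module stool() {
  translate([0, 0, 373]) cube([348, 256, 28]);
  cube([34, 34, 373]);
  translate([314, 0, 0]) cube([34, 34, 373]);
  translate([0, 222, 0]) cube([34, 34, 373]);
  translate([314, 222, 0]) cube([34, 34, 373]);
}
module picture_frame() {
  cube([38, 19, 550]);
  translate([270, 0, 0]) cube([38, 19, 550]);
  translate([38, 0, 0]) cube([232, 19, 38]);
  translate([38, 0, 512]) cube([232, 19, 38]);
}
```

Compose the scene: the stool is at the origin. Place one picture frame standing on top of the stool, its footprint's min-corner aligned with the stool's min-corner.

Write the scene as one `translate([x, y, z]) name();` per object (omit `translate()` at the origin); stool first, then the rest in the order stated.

stool();
translate([0, 0, 401]) picture_frame();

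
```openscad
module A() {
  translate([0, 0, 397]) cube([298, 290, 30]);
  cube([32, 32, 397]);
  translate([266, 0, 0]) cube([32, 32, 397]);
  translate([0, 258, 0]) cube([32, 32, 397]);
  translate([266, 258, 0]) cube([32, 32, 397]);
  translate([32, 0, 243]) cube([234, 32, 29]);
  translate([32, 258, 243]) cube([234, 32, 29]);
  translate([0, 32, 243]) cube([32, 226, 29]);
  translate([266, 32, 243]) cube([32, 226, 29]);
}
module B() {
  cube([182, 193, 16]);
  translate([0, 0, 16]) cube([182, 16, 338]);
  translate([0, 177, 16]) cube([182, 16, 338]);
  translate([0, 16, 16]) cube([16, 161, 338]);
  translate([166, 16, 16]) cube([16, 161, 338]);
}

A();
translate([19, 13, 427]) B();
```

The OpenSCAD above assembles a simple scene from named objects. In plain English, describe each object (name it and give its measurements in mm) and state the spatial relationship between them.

A is a four-legged stool. The seat is 298×290 mm, 30 mm thick, top at z = 427 mm. It stands on four square legs, each 32×32 mm in cross-section, from z = 0 to the seat underside, each flush with a corner of the seat. Four stretchers, 32 mm wide and 29 mm tall, connect adjacent legs with their undersides at z = 243 mm, each running between the inner faces of the legs it joins and aligned with the legs' outer faces on the other axis.

B is an open storage box with external size 182×193×354 mm and wall thickness 16 mm (the base is also 16 mm thick). The base covers the whole footprint; the four walls stand on the base, with the y-facing walls full-width and the x-facing walls fitting between their inner faces.

The open box is on top of the stool.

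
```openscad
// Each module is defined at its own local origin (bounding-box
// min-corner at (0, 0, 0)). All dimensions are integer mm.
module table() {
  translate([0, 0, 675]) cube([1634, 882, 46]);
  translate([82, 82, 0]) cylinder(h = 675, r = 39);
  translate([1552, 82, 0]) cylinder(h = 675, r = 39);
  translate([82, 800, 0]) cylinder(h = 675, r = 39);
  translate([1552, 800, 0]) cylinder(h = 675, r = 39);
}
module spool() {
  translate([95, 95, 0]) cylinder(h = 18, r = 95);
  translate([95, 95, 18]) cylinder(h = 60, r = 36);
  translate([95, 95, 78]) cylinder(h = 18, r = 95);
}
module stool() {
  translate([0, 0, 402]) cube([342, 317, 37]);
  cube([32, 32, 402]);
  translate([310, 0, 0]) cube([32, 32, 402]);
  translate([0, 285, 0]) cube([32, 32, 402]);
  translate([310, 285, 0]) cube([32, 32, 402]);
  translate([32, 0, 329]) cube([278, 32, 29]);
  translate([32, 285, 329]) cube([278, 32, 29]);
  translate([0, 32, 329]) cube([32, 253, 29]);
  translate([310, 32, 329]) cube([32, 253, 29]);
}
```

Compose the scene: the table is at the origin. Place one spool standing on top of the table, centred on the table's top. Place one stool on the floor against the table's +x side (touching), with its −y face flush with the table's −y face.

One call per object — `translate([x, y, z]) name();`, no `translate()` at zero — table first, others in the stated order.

table();
translate([722, 346, 721]) spool();
translate([1634, 0, 0]) stool();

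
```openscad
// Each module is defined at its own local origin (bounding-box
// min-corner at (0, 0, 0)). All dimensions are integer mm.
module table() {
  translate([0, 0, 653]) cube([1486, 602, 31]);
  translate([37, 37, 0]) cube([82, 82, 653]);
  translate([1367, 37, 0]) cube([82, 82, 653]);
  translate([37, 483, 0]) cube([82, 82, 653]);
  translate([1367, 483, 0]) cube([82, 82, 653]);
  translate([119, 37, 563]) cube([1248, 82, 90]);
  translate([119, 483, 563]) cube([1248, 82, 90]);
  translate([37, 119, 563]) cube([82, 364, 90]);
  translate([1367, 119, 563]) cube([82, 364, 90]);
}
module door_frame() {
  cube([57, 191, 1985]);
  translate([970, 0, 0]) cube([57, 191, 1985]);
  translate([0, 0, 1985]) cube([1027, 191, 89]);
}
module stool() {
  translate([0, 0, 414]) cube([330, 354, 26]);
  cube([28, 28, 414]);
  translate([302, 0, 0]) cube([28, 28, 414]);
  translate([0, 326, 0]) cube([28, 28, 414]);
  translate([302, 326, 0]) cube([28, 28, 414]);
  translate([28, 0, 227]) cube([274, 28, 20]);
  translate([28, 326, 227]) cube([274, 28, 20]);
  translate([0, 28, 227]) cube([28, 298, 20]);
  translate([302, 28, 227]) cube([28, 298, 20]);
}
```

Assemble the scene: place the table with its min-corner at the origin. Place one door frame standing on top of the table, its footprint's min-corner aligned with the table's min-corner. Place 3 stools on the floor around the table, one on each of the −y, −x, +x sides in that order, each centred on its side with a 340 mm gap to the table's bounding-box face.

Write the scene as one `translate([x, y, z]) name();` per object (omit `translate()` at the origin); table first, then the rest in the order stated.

table();
translate([0, 0, 684]) door_frame();
translate([578, -694, 0]) stool();
translate([-670, 124, 0]) stool();
translate([1826, 124, 0]) stool();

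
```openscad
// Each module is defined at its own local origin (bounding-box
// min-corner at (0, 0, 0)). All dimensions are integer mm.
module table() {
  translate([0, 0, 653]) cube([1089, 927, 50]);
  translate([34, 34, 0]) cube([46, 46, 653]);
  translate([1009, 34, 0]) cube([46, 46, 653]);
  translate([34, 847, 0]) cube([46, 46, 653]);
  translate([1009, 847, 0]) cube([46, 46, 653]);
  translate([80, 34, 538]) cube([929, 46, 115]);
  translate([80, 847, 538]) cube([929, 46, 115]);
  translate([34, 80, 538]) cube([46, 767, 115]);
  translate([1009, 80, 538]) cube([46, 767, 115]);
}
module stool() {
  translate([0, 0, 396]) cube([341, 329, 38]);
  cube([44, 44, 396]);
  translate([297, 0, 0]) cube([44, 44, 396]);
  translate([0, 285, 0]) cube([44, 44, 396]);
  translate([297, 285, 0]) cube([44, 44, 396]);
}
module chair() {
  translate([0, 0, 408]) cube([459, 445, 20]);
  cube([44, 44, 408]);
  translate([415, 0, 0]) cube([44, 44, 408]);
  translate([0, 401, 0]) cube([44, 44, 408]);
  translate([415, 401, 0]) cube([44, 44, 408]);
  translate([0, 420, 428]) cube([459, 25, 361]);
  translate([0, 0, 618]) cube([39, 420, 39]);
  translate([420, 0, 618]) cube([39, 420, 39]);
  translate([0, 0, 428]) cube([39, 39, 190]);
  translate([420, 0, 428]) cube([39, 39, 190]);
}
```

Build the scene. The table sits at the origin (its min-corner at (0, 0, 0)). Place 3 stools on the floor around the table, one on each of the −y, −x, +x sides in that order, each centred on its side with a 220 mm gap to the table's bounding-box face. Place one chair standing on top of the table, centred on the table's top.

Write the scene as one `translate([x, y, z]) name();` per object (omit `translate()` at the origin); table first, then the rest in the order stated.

table();
translate([374, -549, 0]) stool();
translate([-561, 299, 0]) stool();
translate([1309, 299, 0]) stool();
translate([315, 241, 703]) chair();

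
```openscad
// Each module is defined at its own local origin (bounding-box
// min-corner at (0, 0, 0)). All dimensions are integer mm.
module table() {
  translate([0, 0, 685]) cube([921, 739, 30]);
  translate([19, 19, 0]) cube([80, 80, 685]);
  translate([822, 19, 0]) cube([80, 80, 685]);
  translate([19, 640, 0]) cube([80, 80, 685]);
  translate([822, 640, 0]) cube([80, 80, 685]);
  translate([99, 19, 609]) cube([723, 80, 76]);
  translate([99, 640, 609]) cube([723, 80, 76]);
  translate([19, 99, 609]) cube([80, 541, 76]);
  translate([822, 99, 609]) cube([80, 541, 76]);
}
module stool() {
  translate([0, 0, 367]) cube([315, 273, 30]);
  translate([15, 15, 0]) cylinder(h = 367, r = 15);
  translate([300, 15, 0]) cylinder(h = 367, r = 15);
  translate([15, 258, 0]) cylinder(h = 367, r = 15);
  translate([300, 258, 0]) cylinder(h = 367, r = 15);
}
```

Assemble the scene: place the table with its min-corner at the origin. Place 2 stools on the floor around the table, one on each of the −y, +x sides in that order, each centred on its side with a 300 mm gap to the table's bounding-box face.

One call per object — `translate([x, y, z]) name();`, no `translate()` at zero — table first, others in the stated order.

table();
translate([303, -573, 0]) stool();
translate([1221, 233, 0]) stool();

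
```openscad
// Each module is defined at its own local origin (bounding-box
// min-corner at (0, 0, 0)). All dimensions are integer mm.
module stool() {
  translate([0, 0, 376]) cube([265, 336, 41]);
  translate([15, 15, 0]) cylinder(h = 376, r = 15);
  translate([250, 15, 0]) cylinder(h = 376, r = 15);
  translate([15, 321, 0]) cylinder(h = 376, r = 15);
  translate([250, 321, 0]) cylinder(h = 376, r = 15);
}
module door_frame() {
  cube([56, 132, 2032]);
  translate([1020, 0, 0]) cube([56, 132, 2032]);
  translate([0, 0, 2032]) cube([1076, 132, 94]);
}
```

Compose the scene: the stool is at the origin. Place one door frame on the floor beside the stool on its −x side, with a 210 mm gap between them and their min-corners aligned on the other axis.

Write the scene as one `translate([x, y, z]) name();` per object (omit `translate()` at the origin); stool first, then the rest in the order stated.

stool();
translate([-1286, 0, 0]) door_frame();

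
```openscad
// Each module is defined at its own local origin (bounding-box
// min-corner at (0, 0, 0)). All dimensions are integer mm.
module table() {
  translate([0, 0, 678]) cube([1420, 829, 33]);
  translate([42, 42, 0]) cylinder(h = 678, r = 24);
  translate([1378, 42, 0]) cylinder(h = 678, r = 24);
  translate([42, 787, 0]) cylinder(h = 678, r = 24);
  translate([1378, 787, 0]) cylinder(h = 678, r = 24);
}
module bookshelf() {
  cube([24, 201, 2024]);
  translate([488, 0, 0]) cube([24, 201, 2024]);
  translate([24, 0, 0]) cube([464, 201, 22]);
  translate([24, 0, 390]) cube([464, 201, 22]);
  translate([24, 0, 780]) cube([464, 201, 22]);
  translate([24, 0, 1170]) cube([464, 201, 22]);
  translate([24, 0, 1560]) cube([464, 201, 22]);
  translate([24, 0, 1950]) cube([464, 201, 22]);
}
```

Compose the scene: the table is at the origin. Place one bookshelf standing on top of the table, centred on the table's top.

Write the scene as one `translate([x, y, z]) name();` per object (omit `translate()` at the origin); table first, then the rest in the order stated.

table();
translate([454, 314, 711]) bookshelf();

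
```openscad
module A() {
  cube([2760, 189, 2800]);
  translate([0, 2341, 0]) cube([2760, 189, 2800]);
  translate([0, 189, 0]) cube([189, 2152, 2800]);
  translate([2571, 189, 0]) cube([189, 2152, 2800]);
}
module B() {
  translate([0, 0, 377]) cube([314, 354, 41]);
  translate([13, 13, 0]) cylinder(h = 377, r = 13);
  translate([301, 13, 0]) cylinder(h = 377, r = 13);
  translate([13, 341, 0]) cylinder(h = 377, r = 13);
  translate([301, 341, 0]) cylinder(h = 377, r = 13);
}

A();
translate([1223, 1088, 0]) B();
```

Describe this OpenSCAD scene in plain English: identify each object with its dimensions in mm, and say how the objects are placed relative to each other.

A is the wall frame of a small rectangular building: four walls, each 2800 mm tall and 189 mm thick, enclosing a footprint 2760 mm (x) by 2530 mm (y) outside-to-outside, with no floor or roof. The front and back walls (the −y and +y sides) span the full width; the two side walls fit between them.

B is a four-legged stool. The seat is 314×354 mm, 41 mm thick, top at z = 418 mm. It stands on four round legs, each 26 mm in diameter, from z = 0 to the seat underside, each leg's axis is inset half a diameter from the nearest pair of seat edges (so the leg's bounding box is flush with the corner).

The stool sits inside the house frame, centred.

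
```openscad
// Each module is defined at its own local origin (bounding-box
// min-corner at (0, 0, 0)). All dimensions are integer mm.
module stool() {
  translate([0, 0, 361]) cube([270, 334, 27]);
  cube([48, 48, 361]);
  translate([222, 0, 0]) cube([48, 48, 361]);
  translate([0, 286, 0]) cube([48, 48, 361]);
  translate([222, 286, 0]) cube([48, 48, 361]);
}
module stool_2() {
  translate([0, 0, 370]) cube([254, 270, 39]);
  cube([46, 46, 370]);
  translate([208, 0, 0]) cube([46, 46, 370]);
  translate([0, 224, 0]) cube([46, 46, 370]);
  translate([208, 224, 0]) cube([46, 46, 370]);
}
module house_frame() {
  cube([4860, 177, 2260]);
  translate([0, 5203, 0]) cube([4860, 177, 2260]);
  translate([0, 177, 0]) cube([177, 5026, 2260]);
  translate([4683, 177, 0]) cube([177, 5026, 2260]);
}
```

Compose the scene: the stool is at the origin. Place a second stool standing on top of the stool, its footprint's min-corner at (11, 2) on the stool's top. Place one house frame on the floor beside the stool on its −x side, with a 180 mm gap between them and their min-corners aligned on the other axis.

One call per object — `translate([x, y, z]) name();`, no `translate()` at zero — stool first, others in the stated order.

stool();
translate([11, 2, 388]) stool_2();
translate([-5040, 0, 0]) house_frame();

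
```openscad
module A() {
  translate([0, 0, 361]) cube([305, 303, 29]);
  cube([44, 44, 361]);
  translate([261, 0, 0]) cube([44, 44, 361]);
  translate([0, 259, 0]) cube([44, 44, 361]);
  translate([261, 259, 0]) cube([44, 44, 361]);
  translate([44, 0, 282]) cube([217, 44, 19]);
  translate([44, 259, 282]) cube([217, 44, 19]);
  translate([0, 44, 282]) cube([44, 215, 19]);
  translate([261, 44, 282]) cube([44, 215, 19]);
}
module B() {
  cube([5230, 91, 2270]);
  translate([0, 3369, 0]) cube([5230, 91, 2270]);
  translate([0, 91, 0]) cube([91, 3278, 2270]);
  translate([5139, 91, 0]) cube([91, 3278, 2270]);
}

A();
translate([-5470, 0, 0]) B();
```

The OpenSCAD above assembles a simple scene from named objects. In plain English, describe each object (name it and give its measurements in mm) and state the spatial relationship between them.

A is a four-legged stool. The seat is a 305×303×29 mm slab whose top surface is at z = 390 mm; four square legs, each 44×44 mm in cross-section, run from the floor (z = 0) to the underside of the seat, each flush with a corner of the seat. Four stretchers, 44 mm wide and 19 mm tall, connect adjacent legs with their undersides at z = 282 mm, each running between the inner faces of the legs it joins and aligned with the legs' outer faces on the other axis.

B is a box-shaped house frame (walls only): outside footprint 5230×3460 mm, wall height 2270 mm, wall thickness 91 mm. The two y-facing walls run the full x-width; the two x-facing walls fit between the inner faces of the y-facing walls.

The house frame is on the floor beside the stool on its −x side.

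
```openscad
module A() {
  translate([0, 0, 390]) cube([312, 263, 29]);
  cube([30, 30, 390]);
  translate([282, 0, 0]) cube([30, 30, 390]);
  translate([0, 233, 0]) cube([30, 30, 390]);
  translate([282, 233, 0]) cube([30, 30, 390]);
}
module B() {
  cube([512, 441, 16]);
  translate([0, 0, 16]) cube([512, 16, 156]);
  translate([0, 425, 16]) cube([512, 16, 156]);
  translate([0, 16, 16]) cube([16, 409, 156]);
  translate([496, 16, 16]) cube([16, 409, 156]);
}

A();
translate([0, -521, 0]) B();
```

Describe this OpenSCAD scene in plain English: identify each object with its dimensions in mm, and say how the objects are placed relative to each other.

A is a four-legged stool. The seat is a 312×263×29 mm slab whose top surface is at z = 419 mm; four square legs, each 30×30 mm in cross-section, run from the floor (z = 0) to the underside of the seat, each flush with a corner of the seat.

B is an open storage box with external size 512×441×172 mm and wall thickness 16 mm (the base is also 16 mm thick). The base covers the whole footprint; the four walls stand on the base, with the y-facing walls full-width and the x-facing walls fitting between their inner faces.

The open box is on the floor beside the stool on its −y side.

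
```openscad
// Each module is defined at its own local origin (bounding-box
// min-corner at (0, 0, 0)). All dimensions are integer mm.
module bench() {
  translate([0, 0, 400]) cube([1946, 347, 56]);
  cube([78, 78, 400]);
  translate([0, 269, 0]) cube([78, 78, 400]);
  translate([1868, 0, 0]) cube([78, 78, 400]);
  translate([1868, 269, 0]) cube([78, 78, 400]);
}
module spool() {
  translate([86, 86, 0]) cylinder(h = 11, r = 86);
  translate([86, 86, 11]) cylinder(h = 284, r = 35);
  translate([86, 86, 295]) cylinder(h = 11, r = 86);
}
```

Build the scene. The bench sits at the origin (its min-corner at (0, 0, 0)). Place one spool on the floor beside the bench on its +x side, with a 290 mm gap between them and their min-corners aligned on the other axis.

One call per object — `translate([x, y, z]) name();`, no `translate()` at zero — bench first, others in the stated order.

bench();
translate([2236, 0, 0]) spool();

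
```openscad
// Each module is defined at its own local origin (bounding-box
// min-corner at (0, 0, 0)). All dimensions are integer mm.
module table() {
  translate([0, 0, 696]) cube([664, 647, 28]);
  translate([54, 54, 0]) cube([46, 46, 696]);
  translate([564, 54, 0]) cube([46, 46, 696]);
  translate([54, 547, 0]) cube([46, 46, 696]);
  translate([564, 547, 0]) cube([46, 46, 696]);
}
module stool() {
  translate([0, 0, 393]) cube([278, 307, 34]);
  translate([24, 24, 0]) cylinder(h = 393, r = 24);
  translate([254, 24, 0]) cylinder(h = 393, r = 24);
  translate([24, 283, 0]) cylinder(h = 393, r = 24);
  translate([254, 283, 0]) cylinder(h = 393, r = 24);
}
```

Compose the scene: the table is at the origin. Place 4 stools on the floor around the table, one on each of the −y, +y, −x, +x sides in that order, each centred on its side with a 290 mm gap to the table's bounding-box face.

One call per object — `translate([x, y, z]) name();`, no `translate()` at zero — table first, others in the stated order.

table();
translate([193, -597, 0]) stool();
translate([193, 937, 0]) stool();
translate([-568, 170, 0]) stool();
translate([954, 170, 0]) stool();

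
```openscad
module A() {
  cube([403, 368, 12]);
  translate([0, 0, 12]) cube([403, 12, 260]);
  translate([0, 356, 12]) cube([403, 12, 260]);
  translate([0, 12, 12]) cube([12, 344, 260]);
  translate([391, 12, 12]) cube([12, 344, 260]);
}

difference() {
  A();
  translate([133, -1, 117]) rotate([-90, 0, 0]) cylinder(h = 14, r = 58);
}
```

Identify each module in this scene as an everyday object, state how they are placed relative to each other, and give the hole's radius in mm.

A is an open box. The open box has a circular hole through its front wall. The hole's radius is 58 mm.

The subtracted cylinder has r = 58 mm.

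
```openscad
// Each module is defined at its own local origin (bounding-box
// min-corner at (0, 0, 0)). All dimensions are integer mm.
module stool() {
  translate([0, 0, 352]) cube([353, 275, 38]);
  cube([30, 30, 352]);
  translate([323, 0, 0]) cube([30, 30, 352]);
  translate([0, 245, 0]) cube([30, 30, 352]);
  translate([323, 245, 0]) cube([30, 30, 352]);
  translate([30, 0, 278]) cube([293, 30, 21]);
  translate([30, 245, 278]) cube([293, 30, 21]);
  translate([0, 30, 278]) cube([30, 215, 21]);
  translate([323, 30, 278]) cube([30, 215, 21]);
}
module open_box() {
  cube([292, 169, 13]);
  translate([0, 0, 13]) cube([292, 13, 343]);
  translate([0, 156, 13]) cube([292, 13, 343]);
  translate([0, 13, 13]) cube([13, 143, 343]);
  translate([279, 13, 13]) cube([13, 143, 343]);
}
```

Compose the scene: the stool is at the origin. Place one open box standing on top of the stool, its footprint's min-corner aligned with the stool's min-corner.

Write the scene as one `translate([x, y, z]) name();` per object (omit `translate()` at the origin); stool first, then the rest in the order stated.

stool();
translate([0, 0, 390]) open_box();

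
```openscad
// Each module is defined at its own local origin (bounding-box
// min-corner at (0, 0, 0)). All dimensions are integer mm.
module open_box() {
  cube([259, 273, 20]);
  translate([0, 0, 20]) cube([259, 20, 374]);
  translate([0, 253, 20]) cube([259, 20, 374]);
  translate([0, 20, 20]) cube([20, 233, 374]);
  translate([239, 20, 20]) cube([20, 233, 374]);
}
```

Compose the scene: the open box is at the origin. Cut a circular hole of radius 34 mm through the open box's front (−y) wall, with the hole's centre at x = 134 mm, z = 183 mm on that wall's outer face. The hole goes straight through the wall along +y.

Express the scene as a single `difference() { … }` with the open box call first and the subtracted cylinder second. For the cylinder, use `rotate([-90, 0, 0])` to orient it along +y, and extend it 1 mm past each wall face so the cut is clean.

difference() {
  open_box();
  translate([134, -1, 183]) rotate([-90, 0, 0]) cylinder(h = 22, r = 34);
}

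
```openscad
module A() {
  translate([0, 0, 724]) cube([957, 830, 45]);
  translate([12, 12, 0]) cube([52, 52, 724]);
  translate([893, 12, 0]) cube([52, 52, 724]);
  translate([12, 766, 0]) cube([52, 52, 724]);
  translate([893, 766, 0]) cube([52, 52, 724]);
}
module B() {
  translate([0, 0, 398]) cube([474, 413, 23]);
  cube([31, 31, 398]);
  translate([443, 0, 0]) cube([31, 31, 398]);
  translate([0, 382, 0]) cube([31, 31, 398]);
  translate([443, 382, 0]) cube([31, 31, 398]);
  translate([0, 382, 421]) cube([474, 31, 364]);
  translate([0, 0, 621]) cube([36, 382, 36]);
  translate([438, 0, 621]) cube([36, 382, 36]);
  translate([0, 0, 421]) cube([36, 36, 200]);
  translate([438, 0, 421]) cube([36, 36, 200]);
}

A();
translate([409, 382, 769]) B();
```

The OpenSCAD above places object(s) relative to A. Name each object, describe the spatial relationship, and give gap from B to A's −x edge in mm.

A is a table. B is a chair. The chair is on top of the table. The gap from the chair to the table's −x edge is 409 mm.

The chair's min-x is at 409; the table's min-x is 0; gap = 409 mm.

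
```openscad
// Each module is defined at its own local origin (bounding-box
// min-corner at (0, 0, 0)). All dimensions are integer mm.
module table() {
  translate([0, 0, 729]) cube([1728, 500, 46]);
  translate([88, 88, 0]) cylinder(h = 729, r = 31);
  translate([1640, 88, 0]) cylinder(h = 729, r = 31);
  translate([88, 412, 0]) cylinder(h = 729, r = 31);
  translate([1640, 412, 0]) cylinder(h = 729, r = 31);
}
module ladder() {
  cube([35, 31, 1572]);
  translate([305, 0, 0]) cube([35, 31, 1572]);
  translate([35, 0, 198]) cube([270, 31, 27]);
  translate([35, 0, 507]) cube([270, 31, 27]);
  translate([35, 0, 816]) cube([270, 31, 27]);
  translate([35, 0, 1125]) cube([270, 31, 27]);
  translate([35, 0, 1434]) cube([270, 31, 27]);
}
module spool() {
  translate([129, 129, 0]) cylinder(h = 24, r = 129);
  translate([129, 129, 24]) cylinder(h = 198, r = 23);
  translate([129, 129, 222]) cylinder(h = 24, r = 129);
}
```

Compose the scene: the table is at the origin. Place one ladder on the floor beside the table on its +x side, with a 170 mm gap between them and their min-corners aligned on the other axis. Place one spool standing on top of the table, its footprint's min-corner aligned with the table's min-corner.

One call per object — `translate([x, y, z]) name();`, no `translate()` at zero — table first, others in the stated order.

table();
translate([1898, 0, 0]) ladder();
translate([0, 0, 775]) spool();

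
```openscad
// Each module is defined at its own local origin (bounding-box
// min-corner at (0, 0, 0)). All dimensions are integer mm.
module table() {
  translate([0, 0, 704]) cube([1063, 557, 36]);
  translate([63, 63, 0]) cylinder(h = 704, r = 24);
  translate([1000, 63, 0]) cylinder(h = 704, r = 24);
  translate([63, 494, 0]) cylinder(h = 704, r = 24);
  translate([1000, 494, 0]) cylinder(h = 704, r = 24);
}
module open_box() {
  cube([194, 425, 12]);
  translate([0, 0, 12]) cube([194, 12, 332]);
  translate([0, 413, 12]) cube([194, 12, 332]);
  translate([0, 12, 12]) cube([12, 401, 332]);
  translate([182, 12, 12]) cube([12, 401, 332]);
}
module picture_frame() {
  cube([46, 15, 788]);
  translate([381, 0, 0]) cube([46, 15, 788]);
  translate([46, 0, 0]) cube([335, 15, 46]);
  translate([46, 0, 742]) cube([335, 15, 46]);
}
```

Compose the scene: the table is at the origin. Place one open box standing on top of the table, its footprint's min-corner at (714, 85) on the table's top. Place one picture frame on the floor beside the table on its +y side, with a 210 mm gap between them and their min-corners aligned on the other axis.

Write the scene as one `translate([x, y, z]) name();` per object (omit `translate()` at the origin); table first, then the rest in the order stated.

table();
translate([714, 85, 740]) open_box();
translate([0, 767, 0]) picture_frame();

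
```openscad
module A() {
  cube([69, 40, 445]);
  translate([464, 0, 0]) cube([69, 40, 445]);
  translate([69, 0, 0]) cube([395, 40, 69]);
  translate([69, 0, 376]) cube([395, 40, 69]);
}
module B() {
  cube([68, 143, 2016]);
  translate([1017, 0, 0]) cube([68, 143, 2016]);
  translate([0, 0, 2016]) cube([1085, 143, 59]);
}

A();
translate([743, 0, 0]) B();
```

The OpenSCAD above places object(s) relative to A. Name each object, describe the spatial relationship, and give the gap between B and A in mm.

The door frame's nearest face is 210 mm from the picture frame's +x face.

A is a picture frame. B is a door frame. The door frame is on the floor beside the picture frame on its +x side. The gap between the door frame and the picture frame is 210 mm.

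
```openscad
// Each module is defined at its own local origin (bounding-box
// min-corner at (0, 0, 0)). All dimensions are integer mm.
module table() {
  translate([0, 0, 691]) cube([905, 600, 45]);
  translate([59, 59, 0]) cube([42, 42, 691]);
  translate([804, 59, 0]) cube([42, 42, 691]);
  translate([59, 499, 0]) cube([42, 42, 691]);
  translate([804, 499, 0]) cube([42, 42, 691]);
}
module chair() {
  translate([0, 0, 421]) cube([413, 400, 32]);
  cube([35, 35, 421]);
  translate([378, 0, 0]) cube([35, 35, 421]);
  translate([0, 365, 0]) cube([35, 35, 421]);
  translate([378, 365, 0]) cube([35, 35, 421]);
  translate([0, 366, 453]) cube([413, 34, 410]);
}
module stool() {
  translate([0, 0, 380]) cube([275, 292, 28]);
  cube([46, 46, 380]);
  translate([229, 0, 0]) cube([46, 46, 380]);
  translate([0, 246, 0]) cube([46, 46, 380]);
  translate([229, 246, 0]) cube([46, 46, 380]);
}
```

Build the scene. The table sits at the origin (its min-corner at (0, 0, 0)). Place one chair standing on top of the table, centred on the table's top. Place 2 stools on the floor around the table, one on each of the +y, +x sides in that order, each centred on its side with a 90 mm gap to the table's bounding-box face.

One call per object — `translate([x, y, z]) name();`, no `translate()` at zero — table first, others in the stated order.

table();
translate([246, 100, 736]) chair();
translate([315, 690, 0]) stool();
translate([995, 154, 0]) stool();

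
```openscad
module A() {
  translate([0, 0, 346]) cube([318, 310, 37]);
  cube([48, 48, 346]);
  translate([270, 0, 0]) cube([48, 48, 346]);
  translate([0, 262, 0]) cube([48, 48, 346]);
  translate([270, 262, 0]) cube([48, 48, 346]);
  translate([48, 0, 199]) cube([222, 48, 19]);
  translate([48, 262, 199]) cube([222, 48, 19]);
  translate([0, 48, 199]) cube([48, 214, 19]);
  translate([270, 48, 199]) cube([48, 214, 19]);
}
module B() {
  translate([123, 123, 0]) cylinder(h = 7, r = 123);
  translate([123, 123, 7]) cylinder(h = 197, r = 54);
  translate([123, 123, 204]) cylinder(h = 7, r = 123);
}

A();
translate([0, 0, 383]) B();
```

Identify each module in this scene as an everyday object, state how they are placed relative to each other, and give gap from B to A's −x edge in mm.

The spool's min-x is at 0; the stool's min-x is 0; gap = 0 mm.

A is a stool. B is a spool. The spool is on top of the stool. The gap from the spool to the stool's −x edge is 0 mm.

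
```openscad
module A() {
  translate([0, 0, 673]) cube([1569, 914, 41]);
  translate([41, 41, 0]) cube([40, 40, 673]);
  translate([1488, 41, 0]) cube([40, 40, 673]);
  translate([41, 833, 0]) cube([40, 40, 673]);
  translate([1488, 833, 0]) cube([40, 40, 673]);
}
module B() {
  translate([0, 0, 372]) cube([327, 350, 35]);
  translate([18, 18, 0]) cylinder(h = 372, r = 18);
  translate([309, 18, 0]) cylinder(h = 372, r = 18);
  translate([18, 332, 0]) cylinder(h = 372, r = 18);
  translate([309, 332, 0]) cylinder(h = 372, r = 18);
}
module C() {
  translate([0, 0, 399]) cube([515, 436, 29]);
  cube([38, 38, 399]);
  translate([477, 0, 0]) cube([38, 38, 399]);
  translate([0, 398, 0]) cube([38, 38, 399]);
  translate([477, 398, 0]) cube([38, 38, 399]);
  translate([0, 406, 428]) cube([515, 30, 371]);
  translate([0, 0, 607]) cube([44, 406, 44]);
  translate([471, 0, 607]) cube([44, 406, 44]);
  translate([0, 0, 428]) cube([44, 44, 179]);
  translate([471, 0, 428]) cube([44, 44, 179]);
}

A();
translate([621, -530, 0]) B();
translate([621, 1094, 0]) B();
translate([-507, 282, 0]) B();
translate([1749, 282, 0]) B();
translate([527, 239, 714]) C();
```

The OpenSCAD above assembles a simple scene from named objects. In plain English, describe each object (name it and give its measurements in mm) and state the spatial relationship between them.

A is a table: top 1569 mm (x) × 914 mm (y), 41 mm thick, upper face at z = 714 mm, on four 40×40 mm square legs, each inset 41 mm from the nearest pair of top edges, running from z = 0 to the bottom of the top.

B is a simple wooden stool: a rectangular seat 327 mm (x) by 350 mm (y), 35 mm thick, top face at z = 407 mm, on four round legs, each 36 mm in diameter. The legs rest on z = 0, each leg's axis is inset half a diameter from the nearest pair of seat edges (so the leg's bounding box is flush with the corner).

C is a chair: 515×436 mm seat, 29 mm thick, top at z = 428 mm, on four 38 mm square corner legs flush with the seat edges. A 30 mm thick backrest slab spans the full seat width, extending 371 mm above the seat top, its back face flush with the seat's +y edge. Two armrests of 44×44 mm section run along each side from the seat's front edge to the front of the backrest, top faces 223 mm above the seat top and outer faces flush with the seat's x-edges; a 44×44 mm post under the front of each armrest stands on the seat at the front corner.

Four stools sit around the table at the −y, +y, −x, +x sides. The chair is on top of the table, centred.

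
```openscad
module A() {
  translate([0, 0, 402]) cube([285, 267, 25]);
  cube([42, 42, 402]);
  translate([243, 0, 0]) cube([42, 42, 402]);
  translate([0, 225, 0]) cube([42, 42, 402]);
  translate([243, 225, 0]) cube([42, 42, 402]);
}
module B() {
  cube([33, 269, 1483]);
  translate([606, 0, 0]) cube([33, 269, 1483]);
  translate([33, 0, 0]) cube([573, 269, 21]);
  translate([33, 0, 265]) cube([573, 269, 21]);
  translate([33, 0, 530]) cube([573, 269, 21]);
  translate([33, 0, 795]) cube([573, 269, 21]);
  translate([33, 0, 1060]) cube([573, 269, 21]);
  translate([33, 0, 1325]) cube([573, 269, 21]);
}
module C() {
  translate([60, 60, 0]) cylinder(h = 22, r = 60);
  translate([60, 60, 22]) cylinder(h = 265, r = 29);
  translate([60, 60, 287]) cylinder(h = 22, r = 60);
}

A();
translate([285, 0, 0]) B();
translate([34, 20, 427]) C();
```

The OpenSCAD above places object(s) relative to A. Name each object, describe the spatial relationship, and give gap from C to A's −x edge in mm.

A is a stool. B is a bookshelf. C is a spool. The bookshelf is against the stool's +x side, with their −y faces flush. The spool is on top of the stool. The gap from the spool to the stool's −x edge is 34 mm.

The spool's min-x is at 34; the stool's min-x is 0; gap = 34 mm.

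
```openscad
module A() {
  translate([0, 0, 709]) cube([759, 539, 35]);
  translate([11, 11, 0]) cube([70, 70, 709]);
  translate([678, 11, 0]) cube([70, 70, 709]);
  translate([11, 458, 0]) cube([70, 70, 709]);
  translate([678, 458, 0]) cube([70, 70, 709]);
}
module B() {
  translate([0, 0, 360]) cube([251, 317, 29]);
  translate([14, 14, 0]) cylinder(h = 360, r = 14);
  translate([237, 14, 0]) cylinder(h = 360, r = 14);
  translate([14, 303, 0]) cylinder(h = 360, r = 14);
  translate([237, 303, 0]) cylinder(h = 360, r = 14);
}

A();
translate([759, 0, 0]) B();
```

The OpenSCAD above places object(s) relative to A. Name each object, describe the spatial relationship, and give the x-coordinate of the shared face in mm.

A is a table. B is a stool. The stool is against the table's +x side, with their −y faces flush. The x-coordinate of the shared face is 759 mm.

The table's +x face and the stool's −x face are both at x = 759 mm.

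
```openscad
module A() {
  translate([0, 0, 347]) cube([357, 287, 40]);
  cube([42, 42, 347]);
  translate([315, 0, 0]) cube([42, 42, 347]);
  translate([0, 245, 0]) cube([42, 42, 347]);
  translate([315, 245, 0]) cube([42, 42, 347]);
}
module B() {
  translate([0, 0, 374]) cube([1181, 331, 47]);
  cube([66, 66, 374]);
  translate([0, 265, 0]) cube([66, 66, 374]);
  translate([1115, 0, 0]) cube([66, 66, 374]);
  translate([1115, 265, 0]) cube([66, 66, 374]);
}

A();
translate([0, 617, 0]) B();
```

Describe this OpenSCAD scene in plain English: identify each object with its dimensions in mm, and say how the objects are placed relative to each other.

A is a simple wooden stool: a rectangular seat 357 mm (x) by 287 mm (y), 40 mm thick, top face at z = 387 mm, on four square legs, each 42×42 mm in cross-section. The legs rest on z = 0, each flush with a corner of the seat.

B is a bench: a 1181×331 mm seat slab, 47 mm thick, top at z = 421 mm, on four 66×66 mm square legs flush with the seat corners and standing on z = 0.

The bench is on the floor beside the stool on its +y side.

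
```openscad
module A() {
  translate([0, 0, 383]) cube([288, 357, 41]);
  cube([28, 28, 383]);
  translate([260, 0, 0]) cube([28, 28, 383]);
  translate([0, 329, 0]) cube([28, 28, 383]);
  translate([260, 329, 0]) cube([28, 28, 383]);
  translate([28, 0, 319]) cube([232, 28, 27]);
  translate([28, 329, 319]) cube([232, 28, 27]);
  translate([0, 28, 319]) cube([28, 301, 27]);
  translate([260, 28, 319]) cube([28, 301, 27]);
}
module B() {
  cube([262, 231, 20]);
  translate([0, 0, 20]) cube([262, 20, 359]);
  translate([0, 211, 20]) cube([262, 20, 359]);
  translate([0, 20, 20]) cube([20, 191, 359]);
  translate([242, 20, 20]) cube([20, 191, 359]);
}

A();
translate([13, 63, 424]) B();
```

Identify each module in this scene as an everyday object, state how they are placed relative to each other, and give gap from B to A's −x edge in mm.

A is a stool. B is an open box. The open box is on top of the stool, centred. The gap from the open box to the stool's −x edge is 13 mm.

The open box's min-x is at 13; the stool's min-x is 0; gap = 13 mm.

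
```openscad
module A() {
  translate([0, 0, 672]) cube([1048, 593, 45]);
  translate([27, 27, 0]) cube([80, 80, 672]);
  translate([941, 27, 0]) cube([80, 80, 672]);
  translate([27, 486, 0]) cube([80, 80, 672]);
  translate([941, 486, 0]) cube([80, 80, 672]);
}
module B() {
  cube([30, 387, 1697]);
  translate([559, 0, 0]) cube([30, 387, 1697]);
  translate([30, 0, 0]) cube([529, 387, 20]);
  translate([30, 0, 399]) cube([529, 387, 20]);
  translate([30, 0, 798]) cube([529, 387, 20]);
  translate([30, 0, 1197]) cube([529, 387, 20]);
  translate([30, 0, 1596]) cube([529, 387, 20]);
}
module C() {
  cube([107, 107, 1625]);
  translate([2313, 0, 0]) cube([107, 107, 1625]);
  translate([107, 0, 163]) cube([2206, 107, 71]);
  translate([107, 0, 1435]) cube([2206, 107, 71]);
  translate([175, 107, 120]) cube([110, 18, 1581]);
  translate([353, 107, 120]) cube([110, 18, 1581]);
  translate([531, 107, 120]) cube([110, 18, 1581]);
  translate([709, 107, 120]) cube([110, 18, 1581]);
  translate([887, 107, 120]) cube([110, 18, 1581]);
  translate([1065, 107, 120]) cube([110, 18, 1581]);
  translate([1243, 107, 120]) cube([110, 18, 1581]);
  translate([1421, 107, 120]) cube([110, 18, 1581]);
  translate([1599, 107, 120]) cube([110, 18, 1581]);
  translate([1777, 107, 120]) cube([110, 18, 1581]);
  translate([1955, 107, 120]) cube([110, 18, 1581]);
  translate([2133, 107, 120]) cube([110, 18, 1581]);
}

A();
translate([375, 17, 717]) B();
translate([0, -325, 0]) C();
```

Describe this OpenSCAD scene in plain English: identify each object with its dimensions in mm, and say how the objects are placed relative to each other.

A is a table: top 1048 mm (x) × 593 mm (y), 45 mm thick, upper face at z = 717 mm, on four 80×80 mm square legs, each inset 27 mm from the nearest pair of top edges, running from z = 0 to the bottom of the top.

B is an open bookshelf. Two side panels, each 30 mm thick, 387 mm deep and 1697 mm tall, stand 589 mm apart (outside-to-outside). Between them sit 5 shelves, each 20 mm thick and 387 mm deep, spanning the full gap between the sides. The bottom shelf rests on the floor (its underside at z = 0) and the clear gap between one shelf's top and the next shelf's underside is 379 mm.

C is a fence section. Two 107×107 mm posts, 1625 mm tall, stand on the floor with a clear span of 2206 mm between their inner faces. Two horizontal rails of 107×71 mm section span the gap between the posts with their undersides at z = 163 mm and z = 1435 mm, flush with the posts' −y face. 12 pickets, each 110 mm wide, 18 mm thick and 1581 mm tall, are fixed to the +y face of the rails with their bottoms at z = 120 mm, evenly spaced across the span with equal gaps (rounded down to the nearest mm) at the −x end and between each pair — any rounding remainder accumulates at the +x end.

The bookshelf is on top of the table. The fence section is on the floor beside the table on its −y side.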